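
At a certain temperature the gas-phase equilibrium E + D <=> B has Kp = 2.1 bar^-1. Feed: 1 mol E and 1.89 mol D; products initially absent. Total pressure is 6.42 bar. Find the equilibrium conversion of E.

X = 0.872

Let X = conversion of E (basis 1 mol E); extent of reaction ξ = X.
At extent ξ: n_E = 1 − X; n_D = 1.89 − X; n_B = X.
n_T = Σnᵢ = 2.89 − X.
With p_i = (n_i/n_T)P, Kp = p_B / (p_E p_D).
Setting this equal to 2.1 bar^-1 and taking the physical root (0 < X < 1) gives X = 0.872.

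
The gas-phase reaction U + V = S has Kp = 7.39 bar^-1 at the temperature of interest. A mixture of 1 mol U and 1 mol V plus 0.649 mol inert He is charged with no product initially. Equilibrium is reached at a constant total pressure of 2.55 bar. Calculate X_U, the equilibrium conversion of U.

X = 0.728

Let X = conversion of U (basis 1 mol U); extent of reaction ξ = X.
Species balance: n_U = 1 − X; n_V = 1 − X; n_S = X; n_I = 0.649 (inert).
Total moles n_T = 2.65 − X.
Mole fractions y_i = n_i/n_T; Kp = p_S / (p_U p_V) with p_i = y_i·P.
Substituting and setting equal to 7.39 bar^-1 gives a polynomial in X; the root in (0,1) is X = 0.728.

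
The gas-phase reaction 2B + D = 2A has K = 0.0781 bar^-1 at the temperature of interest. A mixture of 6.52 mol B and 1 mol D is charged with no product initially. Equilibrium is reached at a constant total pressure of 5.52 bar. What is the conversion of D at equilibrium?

Basis: 1 mol D initially; let X = conversion of D. Extent ξ = X.
Mole table: n_B = 6.52 − 2X; n_D = 1 − X; n_A = 2X.
Summing: n_T = 7.52 − X.
With p_i = (n_i/n_T)P, K = p_A^2 / (p_B^2 p_D).
Equating to 0.0781 bar^-1 and solving on 0 < X < 1: X = 0.490.

X = 0.490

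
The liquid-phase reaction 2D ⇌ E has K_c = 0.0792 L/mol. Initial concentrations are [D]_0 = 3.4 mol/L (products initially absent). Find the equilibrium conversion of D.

Let X = conversion of D; extent ξ = 3.4X/2 mol/L.
Concentrations: [D] = 3.4 − 3.4X; [E] = 1.7X.
K_c = [E] / ([D]^2).
This equals 0.0792 at X = 0.280 (the root in 0 < X < 1).

X = 0.280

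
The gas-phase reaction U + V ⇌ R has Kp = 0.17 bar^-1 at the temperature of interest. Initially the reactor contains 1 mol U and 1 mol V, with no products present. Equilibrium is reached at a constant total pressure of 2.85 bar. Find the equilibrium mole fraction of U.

Basis: 1 mol U initially; let X = conversion of U. Extent ξ = X.
Mole table: n_U = 1 − X; n_V = 1 − X; n_R = X.
Total moles n_T = 2 − X.
y_i = n_i/n_T, p_i = y_i·P. Kp = p_R / (p_U p_V).
Setting this equal to 0.17 bar^-1 and taking the physical root (0 < X < 1) gives X = 0.179.
Then n_U = 0.821, n_T = 1.82, so y_U = 0.451.

y_U = 0.451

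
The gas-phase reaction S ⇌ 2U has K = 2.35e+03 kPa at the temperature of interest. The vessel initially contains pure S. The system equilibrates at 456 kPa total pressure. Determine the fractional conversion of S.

Let X = conversion of S (basis 1 mol S); extent of reaction ξ = X.
At extent ξ: n_S = 1 − X; n_U = 2X.
n_T = Σnᵢ = 1 + X.
With p_i = (n_i/n_T)P, K = p_U^2 / (p_S).
Equating to 2.35e+03 kPa and solving on 0 < X < 1: X = 0.750.

X = 0.750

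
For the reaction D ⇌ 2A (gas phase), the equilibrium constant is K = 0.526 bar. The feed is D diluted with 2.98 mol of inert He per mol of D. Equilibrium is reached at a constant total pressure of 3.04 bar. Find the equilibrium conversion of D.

Let X = conversion of D (basis 1 mol D); extent of reaction ξ = X.
Species balance: n_D = 1 − X; n_A = 2X; n_I = 2.98 (inert).
Total moles n_T = 3.98 + X.
Mole fractions y_i = n_i/n_T; K = p_A^2 / (p_D) with p_i = y_i·P.
Setting this equal to 0.526 bar and taking the physical root (0 < X < 1) gives X = 0.349.

X = 0.349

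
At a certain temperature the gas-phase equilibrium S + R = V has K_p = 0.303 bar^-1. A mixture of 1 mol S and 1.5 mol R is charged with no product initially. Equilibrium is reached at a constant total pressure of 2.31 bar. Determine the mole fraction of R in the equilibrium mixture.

Take 1 mol S as basis and let X be its fractional conversion, so ξ = X.
At extent ξ: n_S = 1 − X; n_R = 1.5 − X; n_V = X.
n_T = Σnᵢ = 2.5 − X.
Mole fractions y_i = n_i/n_T; K_p = p_V / (p_S p_R) with p_i = y_i·P.
Setting this equal to 0.303 bar^-1 and taking the physical root (0 < X < 1) gives X = 0.278.
Then n_R = 1.22, n_T = 2.22, so y_R = 0.550.

y_R = 0.550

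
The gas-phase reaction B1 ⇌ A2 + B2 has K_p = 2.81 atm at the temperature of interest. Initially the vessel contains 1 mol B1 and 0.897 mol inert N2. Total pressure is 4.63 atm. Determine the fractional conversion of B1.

Let X = conversion of B1 (basis 1 mol B1); extent of reaction ξ = X.
Mole table: n_B1 = 1 − X; n_A2 = X; n_B2 = X; n_I = 0.897 (inert).
Total moles n_T = 1.9 + X.
With p_i = (n_i/n_T)P, K_p = p_A2 p_B2 / (p_B1).
Substituting and setting equal to 2.81 atm gives a polynomial in X; the root in (0,1) is X = 0.694.

X = 0.694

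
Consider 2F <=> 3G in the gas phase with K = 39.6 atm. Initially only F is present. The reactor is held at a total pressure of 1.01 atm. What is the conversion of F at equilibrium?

Take 1 mol F as basis and let X be its fractional conversion, so ξ = 0.5X.
Mole table: n_F = 1 − X; n_G = 1.5X.
Total moles n_T = 1 + 0.5X.
With p_i = (n_i/n_T)P, K = p_G^3 / (p_F^2).
This yields a degree-3 equation in X; solving on (0,1), X = 0.817.

X = 0.817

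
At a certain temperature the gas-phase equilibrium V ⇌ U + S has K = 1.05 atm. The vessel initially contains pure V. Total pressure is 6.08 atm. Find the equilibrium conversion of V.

X = 0.384

Take 1 mol V as basis and let X be its fractional conversion, so ξ = X.
Mole table: n_V = 1 − X; n_U = X; n_S = X.
Summing: n_T = 1 + X.
Mole fractions y_i = n_i/n_T; K = p_U p_S / (p_V) with p_i = y_i·P.
Equating to 1.05 atm and solving on 0 < X < 1: X = 0.384.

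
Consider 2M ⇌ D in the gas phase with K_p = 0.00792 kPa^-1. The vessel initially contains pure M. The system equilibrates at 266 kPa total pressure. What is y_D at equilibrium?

Take 1 mol M as basis and let X be its fractional conversion, so ξ = 0.5X.
At extent ξ: n_M = 1 − X; n_D = 0.5X.
n_T = Σnᵢ = 1 − 0.5X.
Mole fractions y_i = n_i/n_T; K_p = p_D / (p_M^2) with p_i = y_i·P.
This yields a degree-2 equation in X; solving on (0,1), X = 0.674.
Then n_D = 0.337, n_T = 0.663, so y_D = 0.509.

y_D = 0.509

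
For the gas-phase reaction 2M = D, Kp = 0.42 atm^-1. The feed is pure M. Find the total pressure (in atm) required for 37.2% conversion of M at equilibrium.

Take 1 mol M as basis and let X be its fractional conversion, so ξ = 0.5X.
Species balance: n_M = 1 − X; n_D = 0.5X.
Summing: n_T = 1 − 0.5X.
Kp = p_D / (p_M^2) with p_i = (n_i/n_T)·P.
At X = 0.372: the mole-fraction product g(X) = Π y_i^ν_i = 0.3839. Since Kp = g(X)·P^{-1}, P = (g/Kp)^(1/1) = (0.3839/0.42)^(1/1) = 0.914 atm.

P = 0.914 atm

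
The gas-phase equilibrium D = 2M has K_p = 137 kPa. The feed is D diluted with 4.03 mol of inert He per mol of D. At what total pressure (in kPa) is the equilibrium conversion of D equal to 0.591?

Take 1 mol D as basis and let X be its fractional conversion, so ξ = X.
Species balance: n_D = 1 − X; n_M = 2X; n_I = 4.03 (inert).
n_T = Σnᵢ = 5.03 + X.
K_p = p_M^2 / (p_D) with p_i = (n_i/n_T)·P.
At X = 0.591: the mole-fraction product g(X) = Π y_i^ν_i = 0.6077. Since K_p = g(X)·P^{1}, P = (K_p/g)^(1/1) = (137/0.6077)^(1/1) = 225 kPa.

P = 225 kPa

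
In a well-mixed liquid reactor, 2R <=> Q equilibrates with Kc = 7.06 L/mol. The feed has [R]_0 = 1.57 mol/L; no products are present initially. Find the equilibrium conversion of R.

Let X = conversion of R; extent ξ = 1.57X/2 mol/L.
Concentrations: [R] = 1.57 − 1.57X; [Q] = 0.785X.
Kc = [Q] / ([R]^2).
This equals 7.06 at X = 0.809 (the root in 0 < X < 1).

X = 0.809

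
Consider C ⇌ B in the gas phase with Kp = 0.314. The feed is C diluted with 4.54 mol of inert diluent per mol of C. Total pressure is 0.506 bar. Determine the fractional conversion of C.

X = 0.239

Let X = conversion of C (basis 1 mol C); extent of reaction ξ = X.
Moles: n_C = 1 − X; n_B = X; n_I = 4.54 (inert).
Total moles n_T = 5.54 (Δν = 0, constant).
Mole fractions y_i = n_i/n_T; Kp = p_B / (p_C) with p_i = y_i·P.
Substituting and setting equal to 0.314 gives a polynomial in X; the root in (0,1) is X = 0.239.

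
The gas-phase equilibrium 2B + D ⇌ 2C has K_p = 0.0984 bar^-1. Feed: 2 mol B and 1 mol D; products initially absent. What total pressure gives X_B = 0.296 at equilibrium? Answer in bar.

P = 6.9 bar

Take 2 mol B as basis and let X be its fractional conversion, so ξ = X.
Species balance: n_B = 2 − 2X; n_D = 1 − X; n_C = 2X.
Total moles n_T = 3 − X.
K_p = p_C^2 / (p_B^2 p_D) with p_i = (n_i/n_T)·P.
At X = 0.296: the mole-fraction product g(X) = Π y_i^ν_i = 0.679. Since K_p = g(X)·P^{-1}, P = (g/K_p)^(1/1) = (0.679/0.0984)^(1/1) = 6.9 bar.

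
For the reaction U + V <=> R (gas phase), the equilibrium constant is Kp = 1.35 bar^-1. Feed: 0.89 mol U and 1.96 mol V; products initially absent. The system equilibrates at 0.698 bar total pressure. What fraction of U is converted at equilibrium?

Take 0.89 mol U as basis and let X be its fractional conversion, so ξ = 0.89X.
Moles: n_U = 0.89 − 0.89X; n_V = 1.96 − 0.89X; n_R = 0.89X.
n_T = Σnᵢ = 2.85 − 0.89X.
With p_i = (n_i/n_T)P, Kp = p_R / (p_U p_V).
Equating to 1.35 bar^-1 and solving on 0 < X < 1: X = 0.378.

X = 0.378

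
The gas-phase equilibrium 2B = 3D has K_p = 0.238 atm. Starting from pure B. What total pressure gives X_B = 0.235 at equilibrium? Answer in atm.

Basis: 1 mol B initially; let X = conversion of B. Extent ξ = 0.5X.
Species balance: n_B = 1 − X; n_D = 1.5X.
Summing: n_T = 1 + 0.5X.
K_p = p_D^3 / (p_B^2) with p_i = (n_i/n_T)·P.
At X = 0.235: the mole-fraction product g(X) = Π y_i^ν_i = 0.06697. Since K_p = g(X)·P^{1}, P = (K_p/g)^(1/1) = (0.238/0.06697)^(1/1) = 3.55 atm.

P = 3.55 atm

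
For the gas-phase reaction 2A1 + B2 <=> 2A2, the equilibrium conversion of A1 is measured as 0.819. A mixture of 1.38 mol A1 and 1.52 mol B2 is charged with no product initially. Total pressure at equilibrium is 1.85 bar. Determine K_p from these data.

Take 1.38 mol A1 as basis and let X be its fractional conversion, so ξ = 0.69X.
Moles: n_A1 = 1.38 − 1.38X; n_B2 = 1.52 − 0.69X; n_A2 = 1.38X.
Summing: n_T = 2.9 − 0.69X.
At X = 0.819: n_A1 = 0.25, n_B2 = 0.955, n_A2 = 1.13, n_T = 2.33.
p_i = (n_i/n_T)·P. K_p = p_A2^2 / (p_A1^2 p_B2) = 27.1 bar^-1.

K_p = 27.1 bar^-1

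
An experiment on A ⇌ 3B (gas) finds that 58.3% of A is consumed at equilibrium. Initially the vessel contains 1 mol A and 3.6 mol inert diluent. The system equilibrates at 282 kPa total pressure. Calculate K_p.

Basis: 1 mol A initially; let X = conversion of A. Extent ξ = X.
Species balance: n_A = 1 − X; n_B = 3X; n_I = 3.6 (inert).
Summing: n_T = 4.6 + 2X.
At X = 0.583: n_A = 0.417, n_B = 1.75, n_T = 5.77.
p_i = (n_i/n_T)·P. K_p = p_B^3 / (p_A) = 3.07e+04 kPa^2.

K_p = 3.07e+04 kPa^2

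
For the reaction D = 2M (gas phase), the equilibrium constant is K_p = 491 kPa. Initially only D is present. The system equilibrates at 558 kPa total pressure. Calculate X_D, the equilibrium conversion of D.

X = 0.425

Take 1 mol D as basis and let X be its fractional conversion, so ξ = X.
Mole table: n_D = 1 − X; n_M = 2X.
n_T = Σnᵢ = 1 + X.
With p_i = (n_i/n_T)P, K_p = p_M^2 / (p_D).
This yields a degree-2 equation in X; solving on (0,1), X = 0.425.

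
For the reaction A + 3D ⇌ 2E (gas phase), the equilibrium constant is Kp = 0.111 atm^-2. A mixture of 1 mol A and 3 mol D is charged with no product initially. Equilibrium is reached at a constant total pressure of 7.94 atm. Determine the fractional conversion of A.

Let X = conversion of A (basis 1 mol A); extent of reaction ξ = X.
At extent ξ: n_A = 1 − X; n_D = 3 − 3X; n_E = 2X.
Total moles n_T = 4 − 2X.
With p_i = (n_i/n_T)P, Kp = p_E^2 / (p_A p_D^3).
Setting this equal to 0.111 atm^-2 and taking the physical root (0 < X < 1) gives X = 0.525.

X = 0.525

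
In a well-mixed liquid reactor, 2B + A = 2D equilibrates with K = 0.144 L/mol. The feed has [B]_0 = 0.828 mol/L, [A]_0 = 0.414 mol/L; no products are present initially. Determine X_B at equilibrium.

X = 0.181

Let X = conversion of B; extent ξ = 0.828X/2 mol/L.
Concentrations: [B] = 0.828 − 0.828X; [A] = 0.414 − 0.414X; [D] = 0.828X.
K = [D]^2 / ([B]^2 [A]).
This equals 0.144 at X = 0.181 (the root in 0 < X < 1).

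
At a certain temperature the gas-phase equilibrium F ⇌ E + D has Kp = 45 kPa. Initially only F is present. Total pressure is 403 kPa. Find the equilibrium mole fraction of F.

Let X = conversion of F (basis 1 mol F); extent of reaction ξ = X.
Moles: n_F = 1 − X; n_E = X; n_D = X.
Total moles n_T = 1 + X.
With p_i = (n_i/n_T)P, Kp = p_E p_D / (p_F).
Equating to 45 kPa and solving on 0 < X < 1: X = 0.317.
Then n_F = 0.683, n_T = 1.32, so y_F = 0.519.

y_F = 0.519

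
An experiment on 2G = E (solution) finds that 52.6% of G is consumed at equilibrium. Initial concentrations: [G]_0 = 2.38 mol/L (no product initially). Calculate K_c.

K_c = 0.492 L/mol

Let X = conversion of G.
Concentrations: [G] = 2.38 − 2.38X; [E] = 1.19X.
At X = 0.526: [G] = 1.13, [E] = 0.626.
K_c = [E] / ([G]^2) = 0.492 L/mol.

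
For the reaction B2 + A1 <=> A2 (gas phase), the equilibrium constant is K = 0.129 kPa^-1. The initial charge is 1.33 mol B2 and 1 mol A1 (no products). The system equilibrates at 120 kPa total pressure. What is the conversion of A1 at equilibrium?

Let X = conversion of A1 (basis 1 mol A1); extent of reaction ξ = X.
At extent ξ: n_B2 = 1.33 − X; n_A1 = 1 − X; n_A2 = X.
Total moles n_T = 2.33 − X.
With p_i = (n_i/n_T)P, K = p_A2 / (p_B2 p_A1).
This yields a degree-2 equation in X; solving on (0,1), X = 0.836.

X = 0.836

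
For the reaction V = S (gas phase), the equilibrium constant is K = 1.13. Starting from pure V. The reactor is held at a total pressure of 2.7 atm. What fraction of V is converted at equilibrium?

X = 0.531

Take 1 mol V as basis and let X be its fractional conversion, so ξ = X.
At extent ξ: n_V = 1 − X; n_S = X.
Since Δν = 0, n_T = 1 throughout.
y_i = n_i/n_T, p_i = y_i·P. K = p_S / (p_V).
Substituting and setting equal to 1.13 gives a polynomial in X; the root in (0,1) is X = 0.531.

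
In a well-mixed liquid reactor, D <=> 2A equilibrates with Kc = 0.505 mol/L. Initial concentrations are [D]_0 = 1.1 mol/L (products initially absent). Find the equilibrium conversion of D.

Let X = conversion of D; extent ξ = 1.1·X mol/L.
Concentrations: [D] = 1.1 − 1.1X; [A] = 2.2X.
Kc = [A]^2 / ([D]).
Equating to 0.505 mol/L: the physical root is X = 0.286.

X = 0.286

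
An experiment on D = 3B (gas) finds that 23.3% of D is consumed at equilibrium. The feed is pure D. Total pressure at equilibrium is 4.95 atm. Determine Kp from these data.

Kp = 5.08 atm^2

Take 1 mol D as basis and let X be its fractional conversion, so ξ = X.
At extent ξ: n_D = 1 − X; n_B = 3X.
Total moles n_T = 1 + 2X.
At X = 0.233: n_D = 0.767, n_B = 0.699, n_T = 1.47.
p_i = (n_i/n_T)·P. Kp = p_B^3 / (p_D) = 5.08 atm^2.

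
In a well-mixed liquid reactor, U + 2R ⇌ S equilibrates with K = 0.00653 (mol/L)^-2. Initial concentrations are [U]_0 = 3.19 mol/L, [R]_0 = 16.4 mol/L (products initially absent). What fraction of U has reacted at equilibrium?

X = 0.526

Let X = conversion of U; extent ξ = 3.19·X mol/L.
Concentrations: [U] = 3.19 − 3.19X; [R] = 16.4 − 6.38X; [S] = 3.19X.
K = [S] / ([U] [R]^2).
Equating to 0.00653 (mol/L)^-2: the physical root is X = 0.526.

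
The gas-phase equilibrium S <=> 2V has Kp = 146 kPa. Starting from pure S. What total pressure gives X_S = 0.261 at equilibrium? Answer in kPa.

Let X = conversion of S (basis 1 mol S); extent of reaction ξ = X.
At extent ξ: n_S = 1 − X; n_V = 2X.
Total moles n_T = 1 + X.
Kp = p_V^2 / (p_S) with p_i = (n_i/n_T)·P.
At X = 0.261: the mole-fraction product g(X) = Π y_i^ν_i = 0.2924. Since Kp = g(X)·P^{1}, P = (Kp/g)^(1/1) = (146/0.2924)^(1/1) = 499 kPa.

P = 499 kPa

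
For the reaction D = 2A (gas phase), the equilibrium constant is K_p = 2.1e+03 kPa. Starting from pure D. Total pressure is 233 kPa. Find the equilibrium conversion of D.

X = 0.832

Take 1 mol D as basis and let X be its fractional conversion, so ξ = X.
Mole table: n_D = 1 − X; n_A = 2X.
Total moles n_T = 1 + X.
y_i = n_i/n_T, p_i = y_i·P. K_p = p_A^2 / (p_D).
This yields a degree-2 equation in X; solving on (0,1), X = 0.832.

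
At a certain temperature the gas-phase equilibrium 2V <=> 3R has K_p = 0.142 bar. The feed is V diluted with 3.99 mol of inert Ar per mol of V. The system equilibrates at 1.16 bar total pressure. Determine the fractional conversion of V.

Let X = conversion of V (basis 1 mol V); extent of reaction ξ = 0.5X.
Species balance: n_V = 1 − X; n_R = 1.5X; n_I = 3.99 (inert).
n_T = Σnᵢ = 4.99 + 0.5X.
y_i = n_i/n_T, p_i = y_i·P. K_p = p_R^3 / (p_V^2).
Setting this equal to 0.142 bar and taking the physical root (0 < X < 1) gives X = 0.405.

X = 0.405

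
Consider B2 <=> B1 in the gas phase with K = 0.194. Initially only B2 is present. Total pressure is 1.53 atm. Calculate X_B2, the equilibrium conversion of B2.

X = 0.162

Take 1 mol B2 as basis and let X be its fractional conversion, so ξ = X.
Moles: n_B2 = 1 − X; n_B1 = X.
n_T stays at 1 (no change in mole number).
Mole fractions y_i = n_i/n_T; K = p_B1 / (p_B2) with p_i = y_i·P.
Setting this equal to 0.194 and taking the physical root (0 < X < 1) gives X = 0.162.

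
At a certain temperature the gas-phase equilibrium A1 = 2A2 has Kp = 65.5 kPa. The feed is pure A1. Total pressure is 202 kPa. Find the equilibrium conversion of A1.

Let X = conversion of A1 (basis 1 mol A1); extent of reaction ξ = X.
Moles: n_A1 = 1 − X; n_A2 = 2X.
Total moles n_T = 1 + X.
y_i = n_i/n_T, p_i = y_i·P. Kp = p_A2^2 / (p_A1).
Equating to 65.5 kPa and solving on 0 < X < 1: X = 0.274.

X = 0.274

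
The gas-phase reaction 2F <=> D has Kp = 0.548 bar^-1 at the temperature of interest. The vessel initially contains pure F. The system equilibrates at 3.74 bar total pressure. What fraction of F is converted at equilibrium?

X = 0.670

Take 1 mol F as basis and let X be its fractional conversion, so ξ = 0.5X.
Species balance: n_F = 1 − X; n_D = 0.5X.
Summing: n_T = 1 − 0.5X.
y_i = n_i/n_T, p_i = y_i·P. Kp = p_D / (p_F^2).
Setting this equal to 0.548 bar^-1 and taking the physical root (0 < X < 1) gives X = 0.670.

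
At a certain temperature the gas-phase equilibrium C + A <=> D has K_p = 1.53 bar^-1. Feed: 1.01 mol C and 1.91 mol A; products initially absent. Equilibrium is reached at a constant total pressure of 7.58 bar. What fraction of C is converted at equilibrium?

Let X = conversion of C (basis 1.01 mol C); extent of reaction ξ = 1.01X.
At extent ξ: n_C = 1.01 − 1.01X; n_A = 1.91 − 1.01X; n_D = 1.01X.
Summing: n_T = 2.92 − 1.01X.
Mole fractions y_i = n_i/n_T; K_p = p_D / (p_C p_A) with p_i = y_i·P.
This yields a degree-2 equation in X; solving on (0,1), X = 0.855.

X = 0.855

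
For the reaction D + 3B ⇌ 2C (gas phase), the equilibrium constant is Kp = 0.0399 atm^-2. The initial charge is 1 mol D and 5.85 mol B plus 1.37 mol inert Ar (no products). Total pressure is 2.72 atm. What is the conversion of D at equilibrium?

X = 0.320

Basis: 1 mol D initially; let X = conversion of D. Extent ξ = X.
Mole table: n_D = 1 − X; n_B = 5.85 − 3X; n_C = 2X; n_I = 1.37 (inert).
Total moles n_T = 8.22 − 2X.
Mole fractions y_i = n_i/n_T; Kp = p_C^2 / (p_D p_B^3) with p_i = y_i·P.
Equating to 0.0399 atm^-2 and solving on 0 < X < 1: X = 0.320.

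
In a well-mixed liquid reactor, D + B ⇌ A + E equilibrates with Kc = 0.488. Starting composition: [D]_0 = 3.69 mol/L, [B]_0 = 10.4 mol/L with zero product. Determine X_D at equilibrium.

X = 0.629

Let X = conversion of D; extent ξ = 3.69·X mol/L.
Concentrations: [D] = 3.69 − 3.69X; [B] = 10.4 − 3.69X; [A] = 3.69X; [E] = 3.69X.
Kc = [A] [E] / ([D] [B]).
Setting equal to 0.488 and solving for X on (0,1) gives X = 0.629.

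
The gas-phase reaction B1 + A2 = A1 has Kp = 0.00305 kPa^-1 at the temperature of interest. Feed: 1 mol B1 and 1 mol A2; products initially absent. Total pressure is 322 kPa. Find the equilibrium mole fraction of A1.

Basis: 1 mol B1 initially; let X = conversion of B1. Extent ξ = X.
Mole table: n_B1 = 1 − X; n_A2 = 1 − X; n_A1 = X.
Summing: n_T = 2 − X.
Mole fractions y_i = n_i/n_T; Kp = p_A1 / (p_B1 p_A2) with p_i = y_i·P.
Equating to 0.00305 kPa^-1 and solving on 0 < X < 1: X = 0.290.
Then n_A1 = 0.29, n_T = 1.71, so y_A1 = 0.169.

y_A1 = 0.169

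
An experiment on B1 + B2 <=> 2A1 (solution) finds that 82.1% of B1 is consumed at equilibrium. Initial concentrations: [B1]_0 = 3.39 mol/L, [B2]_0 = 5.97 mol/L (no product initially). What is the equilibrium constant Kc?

Let X = conversion of B1.
Concentrations: [B1] = 3.39 − 3.39X; [B2] = 5.97 − 3.39X; [A1] = 6.78X.
At X = 0.821: [B1] = 0.607, [B2] = 3.19, [A1] = 5.57.
Kc = [A1]^2 / ([B1] [B2]) = 16.

Kc = 16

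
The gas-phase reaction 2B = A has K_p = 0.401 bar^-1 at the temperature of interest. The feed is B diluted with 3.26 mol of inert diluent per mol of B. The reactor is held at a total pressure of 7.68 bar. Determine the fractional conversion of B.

X = 0.454

Let X = conversion of B (basis 1 mol B); extent of reaction ξ = 0.5X.
Moles: n_B = 1 − X; n_A = 0.5X; n_I = 3.26 (inert).
n_T = Σnᵢ = 4.26 − 0.5X.
With p_i = (n_i/n_T)P, K_p = p_A / (p_B^2).
Equating to 0.401 bar^-1 and solving on 0 < X < 1: X = 0.454.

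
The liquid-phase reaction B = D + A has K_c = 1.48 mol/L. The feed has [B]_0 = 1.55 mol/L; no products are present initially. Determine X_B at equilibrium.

X = 0.610

Let X = conversion of B; extent ξ = 1.55·X mol/L.
Concentrations: [B] = 1.55 − 1.55X; [D] = 1.55X; [A] = 1.55X.
K_c = [D] [A] / ([B]).
Equating to 1.48 mol/L: the physical root is X = 0.610.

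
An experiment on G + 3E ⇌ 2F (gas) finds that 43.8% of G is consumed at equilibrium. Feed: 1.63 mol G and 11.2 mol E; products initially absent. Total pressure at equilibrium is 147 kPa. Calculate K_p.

Let X = conversion of G (basis 1.63 mol G); extent of reaction ξ = 1.63X.
Mole table: n_G = 1.63 − 1.63X; n_E = 11.2 − 4.89X; n_F = 3.26X.
Summing: n_T = 12.8 − 3.26X.
At X = 0.438: n_G = 0.916, n_E = 9.06, n_F = 1.43, n_T = 11.4.
p_i = (n_i/n_T)·P. K_p = p_F^2 / (p_G p_E^3) = 1.8e-05 kPa^-2.

K_p = 1.8e-05 kPa^-2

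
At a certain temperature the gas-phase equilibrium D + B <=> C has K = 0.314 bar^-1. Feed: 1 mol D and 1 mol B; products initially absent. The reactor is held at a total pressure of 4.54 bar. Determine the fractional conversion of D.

Basis: 1 mol D initially; let X = conversion of D. Extent ξ = X.
Species balance: n_D = 1 − X; n_B = 1 − X; n_C = X.
Total moles n_T = 2 − X.
y_i = n_i/n_T, p_i = y_i·P. K = p_C / (p_D p_B).
Setting this equal to 0.314 bar^-1 and taking the physical root (0 < X < 1) gives X = 0.358.

X = 0.358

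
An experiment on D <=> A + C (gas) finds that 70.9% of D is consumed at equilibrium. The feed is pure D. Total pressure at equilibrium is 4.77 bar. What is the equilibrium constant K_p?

K_p = 4.82 bar

Basis: 1 mol D initially; let X = conversion of D. Extent ξ = X.
Species balance: n_D = 1 − X; n_A = X; n_C = X.
n_T = Σnᵢ = 1 + X.
At X = 0.709: n_D = 0.291, n_A = 0.709, n_C = 0.709, n_T = 1.71.
p_i = (n_i/n_T)·P. K_p = p_A p_C / (p_D) = 4.82 bar.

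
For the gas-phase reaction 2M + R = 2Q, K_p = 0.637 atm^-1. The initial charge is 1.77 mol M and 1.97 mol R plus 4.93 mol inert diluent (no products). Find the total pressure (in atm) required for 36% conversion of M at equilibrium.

Basis: 1.77 mol M initially; let X = conversion of M. Extent ξ = 0.885X.
Mole table: n_M = 1.77 − 1.77X; n_R = 1.97 − 0.885X; n_Q = 1.77X; n_I = 4.93 (inert).
n_T = Σnᵢ = 8.67 − 0.885X.
K_p = p_Q^2 / (p_M^2 p_R) with p_i = (n_i/n_T)·P.
At X = 0.36: the mole-fraction product g(X) = Π y_i^ν_i = 1.6. Since K_p = g(X)·P^{-1}, P = (g/K_p)^(1/1) = (1.6/0.637)^(1/1) = 2.51 atm.

P = 2.51 atm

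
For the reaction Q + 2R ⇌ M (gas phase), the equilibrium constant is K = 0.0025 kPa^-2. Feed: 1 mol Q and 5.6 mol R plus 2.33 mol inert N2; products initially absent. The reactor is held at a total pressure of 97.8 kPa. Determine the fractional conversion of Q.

X = 0.873

Basis: 1 mol Q initially; let X = conversion of Q. Extent ξ = X.
Mole table: n_Q = 1 − X; n_R = 5.6 − 2X; n_M = X; n_I = 2.33 (inert).
Total moles n_T = 8.93 − 2X.
Mole fractions y_i = n_i/n_T; K = p_M / (p_Q p_R^2) with p_i = y_i·P.
Substituting and setting equal to 0.0025 kPa^-2 gives a polynomial in X; the root in (0,1) is X = 0.873.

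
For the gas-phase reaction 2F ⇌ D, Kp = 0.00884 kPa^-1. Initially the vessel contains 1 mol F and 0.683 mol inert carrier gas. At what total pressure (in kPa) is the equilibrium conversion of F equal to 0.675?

P = 486 kPa

Let X = conversion of F (basis 1 mol F); extent of reaction ξ = 0.5X.
Mole table: n_F = 1 − X; n_D = 0.5X; n_I = 0.683 (inert).
n_T = Σnᵢ = 1.68 − 0.5X.
Kp = p_D / (p_F^2) with p_i = (n_i/n_T)·P.
At X = 0.675: the mole-fraction product g(X) = Π y_i^ν_i = 4.299. Since Kp = g(X)·P^{-1}, P = (g/Kp)^(1/1) = (4.299/0.00884)^(1/1) = 486 kPa.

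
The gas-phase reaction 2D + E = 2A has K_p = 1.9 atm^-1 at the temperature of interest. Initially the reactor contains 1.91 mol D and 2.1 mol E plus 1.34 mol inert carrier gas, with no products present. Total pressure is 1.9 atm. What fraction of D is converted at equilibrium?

X = 0.522

Let X = conversion of D (basis 1.91 mol D); extent of reaction ξ = 0.955X.
At extent ξ: n_D = 1.91 − 1.91X; n_E = 2.1 − 0.955X; n_A = 1.91X; n_I = 1.34 (inert).
n_T = Σnᵢ = 5.35 − 0.955X.
Mole fractions y_i = n_i/n_T; K_p = p_A^2 / (p_D^2 p_E) with p_i = y_i·P.
Equating to 1.9 atm^-1 and solving on 0 < X < 1: X = 0.522.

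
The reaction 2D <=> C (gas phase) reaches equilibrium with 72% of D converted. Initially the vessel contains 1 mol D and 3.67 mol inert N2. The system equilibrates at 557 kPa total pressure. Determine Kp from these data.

Let X = conversion of D (basis 1 mol D); extent of reaction ξ = 0.5X.
Mole table: n_D = 1 − X; n_C = 0.5X; n_I = 3.67 (inert).
Total moles n_T = 4.67 − 0.5X.
At X = 0.72: n_D = 0.28, n_C = 0.36, n_T = 4.31.
p_i = (n_i/n_T)·P. Kp = p_C / (p_D^2) = 0.0355 kPa^-1.

Kp = 0.0355 kPa^-1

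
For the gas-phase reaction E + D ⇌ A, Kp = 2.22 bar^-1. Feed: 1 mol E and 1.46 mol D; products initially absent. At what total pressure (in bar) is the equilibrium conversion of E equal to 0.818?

P = 5.18 bar

Take 1 mol E as basis and let X be its fractional conversion, so ξ = X.
At extent ξ: n_E = 1 − X; n_D = 1.46 − X; n_A = X.
Summing: n_T = 2.46 − X.
Kp = p_A / (p_E p_D) with p_i = (n_i/n_T)·P.
At X = 0.818: the mole-fraction product g(X) = Π y_i^ν_i = 11.5. Since Kp = g(X)·P^{-1}, P = (g/Kp)^(1/1) = (11.5/2.22)^(1/1) = 5.18 bar.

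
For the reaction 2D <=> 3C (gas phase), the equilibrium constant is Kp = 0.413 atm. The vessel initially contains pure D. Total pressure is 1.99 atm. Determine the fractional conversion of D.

X = 0.321

Let X = conversion of D (basis 1 mol D); extent of reaction ξ = 0.5X.
At extent ξ: n_D = 1 − X; n_C = 1.5X.
Summing: n_T = 1 + 0.5X.
With p_i = (n_i/n_T)P, Kp = p_C^3 / (p_D^2).
Setting this equal to 0.413 atm and taking the physical root (0 < X < 1) gives X = 0.321.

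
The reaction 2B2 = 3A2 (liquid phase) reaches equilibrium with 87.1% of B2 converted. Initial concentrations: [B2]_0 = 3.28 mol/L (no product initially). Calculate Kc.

Let X = conversion of B2.
Concentrations: [B2] = 3.28 − 3.28X; [A2] = 4.92X.
At X = 0.871: [B2] = 0.423, [A2] = 4.29.
Kc = [A2]^3 / ([B2]^2) = 440 mol/L.

Kc = 440 mol/L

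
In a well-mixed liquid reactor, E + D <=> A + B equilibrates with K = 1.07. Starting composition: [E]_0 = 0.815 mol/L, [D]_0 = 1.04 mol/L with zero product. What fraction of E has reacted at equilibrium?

Let X = conversion of E; extent ξ = 0.815·X mol/L.
Concentrations: [E] = 0.815 − 0.815X; [D] = 1.04 − 0.815X; [A] = 0.815X; [B] = 0.815X.
K = [A] [B] / ([E] [D]).
Solving K = 1.07 for X ∈ (0,1): X = 0.570.

X = 0.570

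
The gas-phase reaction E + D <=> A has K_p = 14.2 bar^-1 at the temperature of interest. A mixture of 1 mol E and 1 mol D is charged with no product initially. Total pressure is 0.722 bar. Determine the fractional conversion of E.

Basis: 1 mol E initially; let X = conversion of E. Extent ξ = X.
Mole table: n_E = 1 − X; n_D = 1 − X; n_A = X.
Total moles n_T = 2 − X.
Mole fractions y_i = n_i/n_T; K_p = p_A / (p_E p_D) with p_i = y_i·P.
Equating to 14.2 bar^-1 and solving on 0 < X < 1: X = 0.702.

X = 0.702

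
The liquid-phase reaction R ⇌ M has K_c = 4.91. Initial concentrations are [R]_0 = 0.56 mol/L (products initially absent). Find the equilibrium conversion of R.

Let X = conversion of R; extent ξ = 0.56·X mol/L.
Concentrations: [R] = 0.56 − 0.56X; [M] = 0.56X.
K_c = [M] / ([R]).
Solving K_c = 4.91 for X ∈ (0,1): X = 0.831.

X = 0.831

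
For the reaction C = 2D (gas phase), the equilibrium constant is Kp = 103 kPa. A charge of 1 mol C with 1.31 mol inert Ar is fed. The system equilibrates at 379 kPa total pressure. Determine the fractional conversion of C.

X = 0.344

Basis: 1 mol C initially; let X = conversion of C. Extent ξ = X.
Moles: n_C = 1 − X; n_D = 2X; n_I = 1.31 (inert).
n_T = Σnᵢ = 2.31 + X.
Mole fractions y_i = n_i/n_T; Kp = p_D^2 / (p_C) with p_i = y_i·P.
Equating to 103 kPa and solving on 0 < X < 1: X = 0.344.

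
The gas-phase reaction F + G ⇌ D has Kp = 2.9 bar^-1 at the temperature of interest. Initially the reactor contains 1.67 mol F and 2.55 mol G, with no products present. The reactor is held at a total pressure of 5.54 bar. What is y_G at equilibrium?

y_G = 0.398

Basis: 1.67 mol F initially; let X = conversion of F. Extent ξ = 1.67X.
Mole table: n_F = 1.67 − 1.67X; n_G = 2.55 − 1.67X; n_D = 1.67X.
Total moles n_T = 4.22 − 1.67X.
With p_i = (n_i/n_T)P, Kp = p_D / (p_F p_G).
This yields a degree-2 equation in X; solving on (0,1), X = 0.865.
Then n_G = 1.11, n_T = 2.78, so y_G = 0.398.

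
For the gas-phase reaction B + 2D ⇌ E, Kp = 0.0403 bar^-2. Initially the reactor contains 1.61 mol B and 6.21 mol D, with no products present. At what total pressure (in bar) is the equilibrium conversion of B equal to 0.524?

Let X = conversion of B (basis 1.61 mol B); extent of reaction ξ = 1.61X.
Species balance: n_B = 1.61 − 1.61X; n_D = 6.21 − 3.22X; n_E = 1.61X.
Summing: n_T = 7.82 − 3.22X.
Kp = p_E / (p_B p_D^2) with p_i = (n_i/n_T)·P.
At X = 0.524: the mole-fraction product g(X) = Π y_i^ν_i = 2.024. Since Kp = g(X)·P^{-2}, P = (g/Kp)^(1/2) = (2.024/0.0403)^(1/2) = 7.09 bar.

P = 7.09 bar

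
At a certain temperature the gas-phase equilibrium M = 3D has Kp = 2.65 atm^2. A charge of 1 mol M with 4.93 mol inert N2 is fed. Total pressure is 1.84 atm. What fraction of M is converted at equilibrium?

Basis: 1 mol M initially; let X = conversion of M. Extent ξ = X.
Mole table: n_M = 1 − X; n_D = 3X; n_I = 4.93 (inert).
Summing: n_T = 5.93 + 2X.
Mole fractions y_i = n_i/n_T; Kp = p_D^3 / (p_M) with p_i = y_i·P.
Equating to 2.65 atm^2 and solving on 0 < X < 1: X = 0.743.

X = 0.743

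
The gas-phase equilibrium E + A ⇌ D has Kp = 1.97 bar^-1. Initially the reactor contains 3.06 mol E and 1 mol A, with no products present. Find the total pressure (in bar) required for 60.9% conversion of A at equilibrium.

Basis: 1 mol A initially; let X = conversion of A. Extent ξ = X.
Species balance: n_E = 3.06 − X; n_A = 1 − X; n_D = X.
n_T = Σnᵢ = 4.06 − X.
Kp = p_D / (p_E p_A) with p_i = (n_i/n_T)·P.
At X = 0.609: the mole-fraction product g(X) = Π y_i^ν_i = 2.193. Since Kp = g(X)·P^{-1}, P = (g/Kp)^(1/1) = (2.193/1.97)^(1/1) = 1.11 bar.

P = 1.11 bar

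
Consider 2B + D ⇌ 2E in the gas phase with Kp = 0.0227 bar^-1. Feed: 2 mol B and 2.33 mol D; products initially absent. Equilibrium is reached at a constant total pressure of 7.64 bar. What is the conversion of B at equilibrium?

X = 0.230

Basis: 2 mol B initially; let X = conversion of B. Extent ξ = X.
At extent ξ: n_B = 2 − 2X; n_D = 2.33 − X; n_E = 2X.
Summing: n_T = 4.33 − X.
Mole fractions y_i = n_i/n_T; Kp = p_E^2 / (p_B^2 p_D) with p_i = y_i·P.
Substituting and setting equal to 0.0227 bar^-1 gives a polynomial in X; the root in (0,1) is X = 0.230.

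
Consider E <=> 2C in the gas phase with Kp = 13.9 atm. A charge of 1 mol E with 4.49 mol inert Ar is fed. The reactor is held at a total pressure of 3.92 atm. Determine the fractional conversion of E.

X = 0.867

Take 1 mol E as basis and let X be its fractional conversion, so ξ = X.
Mole table: n_E = 1 − X; n_C = 2X; n_I = 4.49 (inert).
n_T = Σnᵢ = 5.49 + X.
y_i = n_i/n_T, p_i = y_i·P. Kp = p_C^2 / (p_E).
Equating to 13.9 atm and solving on 0 < X < 1: X = 0.867.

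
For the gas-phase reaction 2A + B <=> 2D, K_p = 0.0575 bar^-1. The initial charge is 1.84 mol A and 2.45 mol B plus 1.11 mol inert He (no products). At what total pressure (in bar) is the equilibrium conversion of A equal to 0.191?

Take 1.84 mol A as basis and let X be its fractional conversion, so ξ = 0.92X.
Moles: n_A = 1.84 − 1.84X; n_B = 2.45 − 0.92X; n_D = 1.84X; n_I = 1.11 (inert).
Total moles n_T = 5.4 − 0.92X.
K_p = p_D^2 / (p_A^2 p_B) with p_i = (n_i/n_T)·P.
At X = 0.191: the mole-fraction product g(X) = Π y_i^ν_i = 0.128. Since K_p = g(X)·P^{-1}, P = (g/K_p)^(1/1) = (0.128/0.0575)^(1/1) = 2.23 bar.

P = 2.23 bar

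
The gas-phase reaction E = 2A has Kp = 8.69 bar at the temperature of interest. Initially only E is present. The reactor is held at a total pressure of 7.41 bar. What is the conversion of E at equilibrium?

X = 0.476

Basis: 1 mol E initially; let X = conversion of E. Extent ξ = X.
Species balance: n_E = 1 − X; n_A = 2X.
Summing: n_T = 1 + X.
With p_i = (n_i/n_T)P, Kp = p_A^2 / (p_E).
Substituting and setting equal to 8.69 bar gives a polynomial in X; the root in (0,1) is X = 0.476.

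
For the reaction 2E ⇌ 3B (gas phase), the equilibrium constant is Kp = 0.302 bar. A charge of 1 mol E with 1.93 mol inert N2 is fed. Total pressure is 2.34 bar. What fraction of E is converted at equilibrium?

Let X = conversion of E (basis 1 mol E); extent of reaction ξ = 0.5X.
Mole table: n_E = 1 − X; n_B = 1.5X; n_I = 1.93 (inert).
Summing: n_T = 2.93 + 0.5X.
With p_i = (n_i/n_T)P, Kp = p_B^3 / (p_E^2).
Substituting and setting equal to 0.302 bar gives a polynomial in X; the root in (0,1) is X = 0.364.

X = 0.364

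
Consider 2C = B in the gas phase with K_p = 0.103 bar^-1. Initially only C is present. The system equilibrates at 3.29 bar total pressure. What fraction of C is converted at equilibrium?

X = 0.348

Basis: 1 mol C initially; let X = conversion of C. Extent ξ = 0.5X.
Mole table: n_C = 1 − X; n_B = 0.5X.
Summing: n_T = 1 − 0.5X.
Mole fractions y_i = n_i/n_T; K_p = p_B / (p_C^2) with p_i = y_i·P.
Equating to 0.103 bar^-1 and solving on 0 < X < 1: X = 0.348.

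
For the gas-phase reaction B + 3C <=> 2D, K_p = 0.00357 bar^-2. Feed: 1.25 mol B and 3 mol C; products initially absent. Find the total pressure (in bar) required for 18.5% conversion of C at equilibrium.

P = 6.09 bar

Let X = conversion of C (basis 3 mol C); extent of reaction ξ = X.
Mole table: n_B = 1.25 − X; n_C = 3 − 3X; n_D = 2X.
Total moles n_T = 4.25 − 2X.
K_p = p_D^2 / (p_B p_C^3) with p_i = (n_i/n_T)·P.
At X = 0.185: the mole-fraction product g(X) = Π y_i^ν_i = 0.1324. Since K_p = g(X)·P^{-2}, P = (g/K_p)^(1/2) = (0.1324/0.00357)^(1/2) = 6.09 bar.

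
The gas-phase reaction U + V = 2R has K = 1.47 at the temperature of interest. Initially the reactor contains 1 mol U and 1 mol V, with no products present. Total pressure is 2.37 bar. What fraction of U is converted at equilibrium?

Take 1 mol U as basis and let X be its fractional conversion, so ξ = X.
Mole table: n_U = 1 − X; n_V = 1 − X; n_R = 2X.
n_T stays at 2 (no change in mole number).
Mole fractions y_i = n_i/n_T; K = p_R^2 / (p_U p_V) with p_i = y_i·P.
Setting this equal to 1.47 and taking the physical root (0 < X < 1) gives X = 0.377.

X = 0.377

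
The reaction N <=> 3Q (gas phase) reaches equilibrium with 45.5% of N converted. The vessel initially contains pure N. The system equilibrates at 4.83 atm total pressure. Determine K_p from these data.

K_p = 29.8 atm^2

Take 1 mol N as basis and let X be its fractional conversion, so ξ = X.
Species balance: n_N = 1 − X; n_Q = 3X.
Summing: n_T = 1 + 2X.
At X = 0.455: n_N = 0.545, n_Q = 1.36, n_T = 1.91.
p_i = (n_i/n_T)·P. K_p = p_Q^3 / (p_N) = 29.8 atm^2.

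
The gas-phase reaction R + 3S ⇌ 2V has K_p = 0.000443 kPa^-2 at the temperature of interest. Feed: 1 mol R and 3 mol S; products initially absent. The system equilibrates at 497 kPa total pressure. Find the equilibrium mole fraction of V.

Take 1 mol R as basis and let X be its fractional conversion, so ξ = X.
Mole table: n_R = 1 − X; n_S = 3 − 3X; n_V = 2X.
Total moles n_T = 4 − 2X.
With p_i = (n_i/n_T)P, K_p = p_V^2 / (p_R p_S^3).
Substituting and setting equal to 0.000443 kPa^-2 gives a polynomial in X; the root in (0,1) is X = 0.738.
Then n_V = 1.48, n_T = 2.52, so y_V = 0.585.

y_V = 0.585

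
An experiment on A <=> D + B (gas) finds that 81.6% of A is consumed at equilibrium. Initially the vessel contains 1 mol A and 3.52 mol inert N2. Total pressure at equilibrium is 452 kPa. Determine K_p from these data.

Let X = conversion of A (basis 1 mol A); extent of reaction ξ = X.
Moles: n_A = 1 − X; n_D = X; n_B = X; n_I = 3.52 (inert).
n_T = Σnᵢ = 4.52 + X.
At X = 0.816: n_A = 0.184, n_D = 0.816, n_B = 0.816, n_T = 5.34.
p_i = (n_i/n_T)·P. K_p = p_D p_B / (p_A) = 307 kPa.

K_p = 307 kPa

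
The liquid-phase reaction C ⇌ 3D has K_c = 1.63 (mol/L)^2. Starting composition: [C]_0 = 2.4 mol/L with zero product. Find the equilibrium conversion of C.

Let X = conversion of C; extent ξ = 2.4·X mol/L.
Concentrations: [C] = 2.4 − 2.4X; [D] = 7.2X.
K_c = [D]^3 / ([C]).
Solving K_c = 1.63 for X ∈ (0,1): X = 0.203.

X = 0.203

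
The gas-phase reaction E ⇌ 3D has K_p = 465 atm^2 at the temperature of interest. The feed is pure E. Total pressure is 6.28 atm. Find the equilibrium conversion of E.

X = 0.819

Let X = conversion of E (basis 1 mol E); extent of reaction ξ = X.
Moles: n_E = 1 − X; n_D = 3X.
n_T = Σnᵢ = 1 + 2X.
With p_i = (n_i/n_T)P, K_p = p_D^3 / (p_E).
This yields a degree-3 equation in X; solving on (0,1), X = 0.819.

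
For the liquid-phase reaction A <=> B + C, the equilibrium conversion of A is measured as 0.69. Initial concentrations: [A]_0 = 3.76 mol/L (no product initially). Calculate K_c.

K_c = 5.77 mol/L

Let X = conversion of A.
Concentrations: [A] = 3.76 − 3.76X; [B] = 3.76X; [C] = 3.76X.
At X = 0.69: [A] = 1.17, [B] = 2.59, [C] = 2.59.
K_c = [B] [C] / ([A]) = 5.77 mol/L.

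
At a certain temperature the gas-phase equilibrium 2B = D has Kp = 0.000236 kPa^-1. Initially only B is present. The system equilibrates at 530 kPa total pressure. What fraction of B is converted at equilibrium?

X = 0.184

Basis: 1 mol B initially; let X = conversion of B. Extent ξ = 0.5X.
Species balance: n_B = 1 − X; n_D = 0.5X.
n_T = Σnᵢ = 1 − 0.5X.
Mole fractions y_i = n_i/n_T; Kp = p_D / (p_B^2) with p_i = y_i·P.
Equating to 0.000236 kPa^-1 and solving on 0 < X < 1: X = 0.184.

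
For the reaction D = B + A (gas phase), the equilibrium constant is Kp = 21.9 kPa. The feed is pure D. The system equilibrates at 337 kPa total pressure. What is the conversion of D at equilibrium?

Basis: 1 mol D initially; let X = conversion of D. Extent ξ = X.
At extent ξ: n_D = 1 − X; n_B = X; n_A = X.
Total moles n_T = 1 + X.
y_i = n_i/n_T, p_i = y_i·P. Kp = p_B p_A / (p_D).
Substituting and setting equal to 21.9 kPa gives a polynomial in X; the root in (0,1) is X = 0.247.

X = 0.247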